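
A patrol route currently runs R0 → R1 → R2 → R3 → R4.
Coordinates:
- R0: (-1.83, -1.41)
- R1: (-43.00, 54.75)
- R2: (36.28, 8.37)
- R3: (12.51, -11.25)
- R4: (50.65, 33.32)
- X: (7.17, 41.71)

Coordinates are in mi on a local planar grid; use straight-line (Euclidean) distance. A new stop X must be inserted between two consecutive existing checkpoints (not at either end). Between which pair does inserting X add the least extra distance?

between R1 and R2

Added distance for inserting X between each consecutive pair:
R0–R1: 26.3 mi
R1–R2: 4.2 mi
R2–R3: 66.7 mi
R3–R4: 38.8 mi
Smallest added distance is 4.2 mi, inserting between R1 and R2.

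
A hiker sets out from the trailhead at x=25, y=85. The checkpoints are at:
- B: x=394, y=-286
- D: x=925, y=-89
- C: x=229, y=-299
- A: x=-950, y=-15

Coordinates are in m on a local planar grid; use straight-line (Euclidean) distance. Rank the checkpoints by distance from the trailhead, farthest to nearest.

Computing each straight-line distance from x=25, y=85:
A x=-950, y=-15: 980.1 m
D x=925, y=-89: 916.7 m
B x=394, y=-286: 523.3 m
C x=229, y=-299: 434.8 m

A, D, B, C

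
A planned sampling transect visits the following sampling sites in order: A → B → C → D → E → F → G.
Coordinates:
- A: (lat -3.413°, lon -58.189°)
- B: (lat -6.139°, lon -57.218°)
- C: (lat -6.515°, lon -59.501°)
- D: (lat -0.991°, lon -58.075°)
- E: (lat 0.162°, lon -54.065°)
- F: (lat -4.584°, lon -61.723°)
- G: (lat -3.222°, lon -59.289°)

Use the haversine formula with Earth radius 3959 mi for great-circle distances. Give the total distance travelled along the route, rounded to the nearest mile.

1856 mi

Leg distances:
A→B: 199.9 mi  (cumulative 199.9 mi)
B→C: 158.9 mi  (cumulative 358.8 mi)
C→D: 394.1 mi  (cumulative 752.9 mi)
D→E: 288.3 mi  (cumulative 1041.2 mi)
E→F: 622.1 mi  (cumulative 1663.3 mi)
F→G: 192.4 mi  (cumulative 1855.7 mi)
Total route length ≈ 1856 mi.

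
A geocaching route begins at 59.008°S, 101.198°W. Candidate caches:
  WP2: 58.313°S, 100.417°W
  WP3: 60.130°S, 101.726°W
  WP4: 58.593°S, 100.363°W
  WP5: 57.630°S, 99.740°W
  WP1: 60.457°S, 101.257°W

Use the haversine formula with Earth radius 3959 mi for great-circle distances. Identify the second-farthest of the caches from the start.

WP1

Distances from the start (59.008°S, 101.198°W):
WP5: 108.9 mi
WP1: 100.1 mi
WP3: 79.7 mi
WP2: 55.6 mi
WP4: 41.4 mi
The second-farthest is WP1 at 100.1 mi.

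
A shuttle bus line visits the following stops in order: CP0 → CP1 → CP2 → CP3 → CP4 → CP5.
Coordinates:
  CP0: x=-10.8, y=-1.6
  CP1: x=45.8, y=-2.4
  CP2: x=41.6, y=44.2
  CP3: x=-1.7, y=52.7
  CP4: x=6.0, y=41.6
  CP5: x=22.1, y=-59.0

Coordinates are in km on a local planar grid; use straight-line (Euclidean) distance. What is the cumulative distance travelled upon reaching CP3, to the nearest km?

148 km

Leg distances:
CP0→CP1: 56.6 km  (cumulative 56.6 km)
CP1→CP2: 46.8 km  (cumulative 103.4 km)
CP2→CP3: 44.1 km  (cumulative 147.5 km)
Cumulative distance at CP3 ≈ 148 km.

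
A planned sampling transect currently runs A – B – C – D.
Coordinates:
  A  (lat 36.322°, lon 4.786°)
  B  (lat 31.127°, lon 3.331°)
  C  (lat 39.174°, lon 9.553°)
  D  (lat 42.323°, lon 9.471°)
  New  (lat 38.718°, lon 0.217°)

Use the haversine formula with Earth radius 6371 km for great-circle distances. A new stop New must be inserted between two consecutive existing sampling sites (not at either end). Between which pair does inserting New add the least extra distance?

between B and C

Added distance for inserting New between each consecutive pair:
A–B: 780.2 km
B–C: 641.1 km
C–D: 1336.7 km
Smallest added distance is 641.1 km, inserting between B and C.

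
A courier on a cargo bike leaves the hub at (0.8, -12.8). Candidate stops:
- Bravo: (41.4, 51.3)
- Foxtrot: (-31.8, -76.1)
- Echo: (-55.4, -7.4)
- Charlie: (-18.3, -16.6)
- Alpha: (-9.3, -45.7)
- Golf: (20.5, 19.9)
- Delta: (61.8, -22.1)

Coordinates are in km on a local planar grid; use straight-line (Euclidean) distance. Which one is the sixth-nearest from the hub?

Distance to each, sorted:
Charlie: 19.5 km
Alpha: 34.4 km
Golf: 38.2 km
Echo: 56.5 km
Delta: 61.7 km
Foxtrot: 71.2 km
Bravo: 75.9 km
The sixth-nearest is Foxtrot at 71.2 km.

Foxtrot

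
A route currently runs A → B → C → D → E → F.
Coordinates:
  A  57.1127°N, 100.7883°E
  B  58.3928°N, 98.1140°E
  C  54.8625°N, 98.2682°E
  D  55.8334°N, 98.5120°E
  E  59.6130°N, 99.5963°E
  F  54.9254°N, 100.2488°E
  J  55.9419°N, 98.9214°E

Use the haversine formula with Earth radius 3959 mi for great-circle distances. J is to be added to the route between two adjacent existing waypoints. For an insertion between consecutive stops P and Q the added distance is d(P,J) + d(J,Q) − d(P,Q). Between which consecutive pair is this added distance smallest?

Added distance for inserting J between each consecutive pair:
A–B: 147.3 mi
B–C: 6.9 mi
C–D: 28.6 mi
D–E: 8.2 mi
E–F: 17.5 mi
Smallest added distance is 6.9 mi, inserting between B and C.

between B and C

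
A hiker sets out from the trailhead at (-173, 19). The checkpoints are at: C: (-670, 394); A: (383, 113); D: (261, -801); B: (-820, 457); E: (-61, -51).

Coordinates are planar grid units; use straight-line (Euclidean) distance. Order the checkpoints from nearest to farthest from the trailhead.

Distances from the trailhead:
E (-61, -51): 132.1
A (383, 113): 563.9
C (-670, 394): 622.6
B (-820, 457): 781.3
D (261, -801): 927.8

E, A, C, B, D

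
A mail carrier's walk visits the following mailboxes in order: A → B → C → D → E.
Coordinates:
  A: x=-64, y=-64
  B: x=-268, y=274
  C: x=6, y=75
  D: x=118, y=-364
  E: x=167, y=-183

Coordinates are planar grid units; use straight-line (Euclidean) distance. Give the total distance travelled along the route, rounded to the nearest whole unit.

1374

Leg distances:
A→B: 394.8  (cumulative 394.8)
B→C: 338.6  (cumulative 733.4)
C→D: 453.1  (cumulative 1186.5)
D→E: 187.5  (cumulative 1374.0)
Total route length ≈ 1374.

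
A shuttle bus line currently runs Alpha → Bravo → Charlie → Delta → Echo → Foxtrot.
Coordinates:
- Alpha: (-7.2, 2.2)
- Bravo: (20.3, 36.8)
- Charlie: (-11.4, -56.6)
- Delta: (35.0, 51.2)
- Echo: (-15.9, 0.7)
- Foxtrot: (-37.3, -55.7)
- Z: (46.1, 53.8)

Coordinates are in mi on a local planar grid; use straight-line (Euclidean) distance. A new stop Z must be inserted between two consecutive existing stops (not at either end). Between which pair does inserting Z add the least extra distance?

Added distance for inserting Z between each consecutive pair:
Alpha–Bravo: 60.9 mi
Bravo–Charlie: 56.7 mi
Charlie–Delta: 18.5 mi
Delta–Echo: 21.3 mi
Echo–Foxtrot: 159.0 mi
Smallest added distance is 18.5 mi, inserting between Charlie and Delta.

between Charlie and Delta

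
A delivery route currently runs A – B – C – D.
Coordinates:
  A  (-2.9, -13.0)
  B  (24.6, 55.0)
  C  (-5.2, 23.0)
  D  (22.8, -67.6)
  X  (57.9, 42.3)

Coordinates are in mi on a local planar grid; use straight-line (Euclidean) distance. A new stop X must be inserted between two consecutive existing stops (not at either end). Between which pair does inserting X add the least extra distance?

Added distance for inserting X between each consecutive pair:
A–B: 44.5 mi
B–C: 57.9 mi
C–D: 86.5 mi
Smallest added distance is 44.5 mi, inserting between A and B.

between A and B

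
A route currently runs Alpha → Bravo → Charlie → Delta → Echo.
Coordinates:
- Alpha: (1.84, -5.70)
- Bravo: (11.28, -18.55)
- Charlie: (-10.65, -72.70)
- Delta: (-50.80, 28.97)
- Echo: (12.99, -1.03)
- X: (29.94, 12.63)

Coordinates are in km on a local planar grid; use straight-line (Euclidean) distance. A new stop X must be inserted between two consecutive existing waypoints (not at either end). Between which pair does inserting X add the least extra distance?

between Delta and Echo

Added distance for inserting X between each consecutive pair:
Alpha–Bravo: 53.9 km
Bravo–Charlie: 72.4 km
Charlie–Delta: 67.6 km
Delta–Echo: 33.7 km
Smallest added distance is 33.7 km, inserting between Delta and Echo.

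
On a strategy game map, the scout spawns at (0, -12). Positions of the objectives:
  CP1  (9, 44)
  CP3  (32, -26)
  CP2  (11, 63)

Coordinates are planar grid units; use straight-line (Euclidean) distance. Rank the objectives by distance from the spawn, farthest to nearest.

CP2, CP1, CP3

Distances from the spawn:
CP2 (11, 63): 75.8
CP1 (9, 44): 56.7
CP3 (32, -26): 34.9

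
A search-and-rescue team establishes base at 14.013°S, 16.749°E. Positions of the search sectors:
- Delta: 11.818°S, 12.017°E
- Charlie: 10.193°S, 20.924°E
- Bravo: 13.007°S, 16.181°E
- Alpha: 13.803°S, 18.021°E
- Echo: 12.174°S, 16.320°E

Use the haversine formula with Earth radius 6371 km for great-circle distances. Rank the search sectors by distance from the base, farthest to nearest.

Computing each great-circle distance from 14.013°S, 16.749°E:
Charlie 10.193°S, 20.924°E: 621.6 km
Delta 11.818°S, 12.017°E: 567.9 km
Echo 12.174°S, 16.320°E: 209.7 km
Alpha 13.803°S, 18.021°E: 139.3 km
Bravo 13.007°S, 16.181°E: 127.6 km

Charlie, Delta, Echo, Alpha, Bravo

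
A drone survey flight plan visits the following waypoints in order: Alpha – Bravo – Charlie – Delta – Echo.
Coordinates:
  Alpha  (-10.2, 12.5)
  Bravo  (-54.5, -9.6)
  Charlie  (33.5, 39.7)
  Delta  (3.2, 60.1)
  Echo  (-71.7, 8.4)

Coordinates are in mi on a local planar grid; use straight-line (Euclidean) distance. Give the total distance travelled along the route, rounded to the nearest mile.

Leg distances:
Alpha→Bravo: 49.5 mi  (cumulative 49.5 mi)
Bravo→Charlie: 100.9 mi  (cumulative 150.4 mi)
Charlie→Delta: 36.5 mi  (cumulative 186.9 mi)
Delta→Echo: 91.0 mi  (cumulative 277.9 mi)
Total route length ≈ 278 mi.

278 mi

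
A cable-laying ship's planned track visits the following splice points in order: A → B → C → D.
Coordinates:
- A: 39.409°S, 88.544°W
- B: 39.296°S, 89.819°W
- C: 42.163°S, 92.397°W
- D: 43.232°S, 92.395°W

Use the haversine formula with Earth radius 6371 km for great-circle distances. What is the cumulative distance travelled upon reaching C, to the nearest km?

Leg distances:
A→B: 110.3 km  (cumulative 110.3 km)
B→C: 385.7 km  (cumulative 496.1 km)
Cumulative distance at C ≈ 496 km.

496 km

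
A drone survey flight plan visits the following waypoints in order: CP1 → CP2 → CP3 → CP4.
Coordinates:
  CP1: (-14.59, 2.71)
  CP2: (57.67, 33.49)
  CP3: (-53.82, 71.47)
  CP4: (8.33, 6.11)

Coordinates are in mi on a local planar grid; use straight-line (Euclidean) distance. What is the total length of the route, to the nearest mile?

Leg distances:
CP1→CP2: 78.5 mi  (cumulative 78.5 mi)
CP2→CP3: 117.8 mi  (cumulative 196.3 mi)
CP3→CP4: 90.2 mi  (cumulative 286.5 mi)
Total route length ≈ 287 mi.

287 mi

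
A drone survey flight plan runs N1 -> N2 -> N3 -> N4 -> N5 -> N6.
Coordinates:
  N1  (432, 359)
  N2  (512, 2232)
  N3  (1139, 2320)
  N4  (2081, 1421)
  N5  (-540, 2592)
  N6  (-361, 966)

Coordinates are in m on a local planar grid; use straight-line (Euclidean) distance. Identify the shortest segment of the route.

Leg distances:
N1→N2: 1874.7 m
N2→N3: 633.1 m
N3→N4: 1302.1 m
N4→N5: 2870.7 m
N5→N6: 1635.8 m
The shortest leg is N2–N3 at 633.1 m.

N2–N3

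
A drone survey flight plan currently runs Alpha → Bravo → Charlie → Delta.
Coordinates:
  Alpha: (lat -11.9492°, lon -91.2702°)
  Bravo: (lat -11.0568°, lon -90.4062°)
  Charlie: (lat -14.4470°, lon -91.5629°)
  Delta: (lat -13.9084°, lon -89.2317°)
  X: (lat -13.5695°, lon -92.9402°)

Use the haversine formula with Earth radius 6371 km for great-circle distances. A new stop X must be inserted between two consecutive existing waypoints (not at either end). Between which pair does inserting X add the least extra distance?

between Bravo and Charlie

Added distance for inserting X between each consecutive pair:
Alpha–Bravo: 510.9 km
Bravo–Charlie: 172.7 km
Charlie–Delta: 321.7 km
Smallest added distance is 172.7 km, inserting between Bravo and Charlie.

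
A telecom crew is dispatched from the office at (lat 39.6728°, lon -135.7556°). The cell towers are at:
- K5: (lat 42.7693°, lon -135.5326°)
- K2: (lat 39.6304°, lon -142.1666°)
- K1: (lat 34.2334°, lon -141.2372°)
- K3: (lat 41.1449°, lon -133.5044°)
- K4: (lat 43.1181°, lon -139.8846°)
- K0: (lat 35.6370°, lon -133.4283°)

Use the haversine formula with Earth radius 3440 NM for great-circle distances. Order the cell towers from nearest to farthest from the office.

K3, K5, K0, K4, K2, K1

Distance from the office at (lat 39.6728°, lon -135.7556°) to each:
K3 (lat 41.1449°, lon -133.5044°): 135.7 NM
K5 (lat 42.7693°, lon -135.5326°): 186.2 NM
K0 (lat 35.6370°, lon -133.4283°): 266.3 NM
K4 (lat 43.1181°, lon -139.8846°): 278.1 NM
K2 (lat 39.6304°, lon -142.1666°): 296.3 NM
K1 (lat 34.2334°, lon -141.2372°): 419.1 NM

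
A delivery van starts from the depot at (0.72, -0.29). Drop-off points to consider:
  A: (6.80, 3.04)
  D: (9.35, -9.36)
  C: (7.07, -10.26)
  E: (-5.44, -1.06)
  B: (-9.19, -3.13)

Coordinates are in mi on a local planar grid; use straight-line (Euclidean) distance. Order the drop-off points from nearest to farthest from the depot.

E, A, B, C, D

Computing each straight-line distance from (0.72, -0.29):
E (-5.44, -1.06): 6.2 mi
A (6.80, 3.04): 6.9 mi
B (-9.19, -3.13): 10.3 mi
C (7.07, -10.26): 11.8 mi
D (9.35, -9.36): 12.5 mi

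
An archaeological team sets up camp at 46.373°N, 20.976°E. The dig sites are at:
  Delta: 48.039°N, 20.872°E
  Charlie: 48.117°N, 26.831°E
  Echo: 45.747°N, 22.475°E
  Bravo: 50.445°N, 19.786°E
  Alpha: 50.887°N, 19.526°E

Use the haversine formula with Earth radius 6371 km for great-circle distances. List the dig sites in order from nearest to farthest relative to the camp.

Echo, Delta, Bravo, Charlie, Alpha

Computing each great-circle distance from 46.373°N, 20.976°E:
Echo 45.747°N, 22.475°E: 135.0 km
Delta 48.039°N, 20.872°E: 185.4 km
Bravo 50.445°N, 19.786°E: 461.2 km
Charlie 48.117°N, 26.831°E: 482.5 km
Alpha 50.887°N, 19.526°E: 513.1 km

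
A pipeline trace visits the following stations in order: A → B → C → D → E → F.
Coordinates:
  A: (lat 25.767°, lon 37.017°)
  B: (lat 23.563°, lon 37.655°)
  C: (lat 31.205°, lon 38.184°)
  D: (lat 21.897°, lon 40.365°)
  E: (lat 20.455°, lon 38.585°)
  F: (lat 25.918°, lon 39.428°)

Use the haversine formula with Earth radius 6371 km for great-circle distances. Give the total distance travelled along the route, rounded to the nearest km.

Leg distances:
A→B: 253.4 km  (cumulative 253.4 km)
B→C: 851.4 km  (cumulative 1104.8 km)
C→D: 1057.4 km  (cumulative 2162.2 km)
D→E: 244.5 km  (cumulative 2406.6 km)
E→F: 613.5 km  (cumulative 3020.2 km)
Total route length ≈ 3020 km.

3020 km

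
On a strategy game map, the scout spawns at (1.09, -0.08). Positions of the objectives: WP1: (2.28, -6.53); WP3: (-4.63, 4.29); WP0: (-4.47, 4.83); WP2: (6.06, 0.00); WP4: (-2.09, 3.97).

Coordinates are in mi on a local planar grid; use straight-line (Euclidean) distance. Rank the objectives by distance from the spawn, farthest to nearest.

WP0, WP3, WP1, WP4, WP2

Computing each straight-line distance from (1.09, -0.08):
WP0 (-4.47, 4.83): 7.4 mi
WP3 (-4.63, 4.29): 7.2 mi
WP1 (2.28, -6.53): 6.6 mi
WP4 (-2.09, 3.97): 5.1 mi
WP2 (6.06, 0.00): 5.0 mi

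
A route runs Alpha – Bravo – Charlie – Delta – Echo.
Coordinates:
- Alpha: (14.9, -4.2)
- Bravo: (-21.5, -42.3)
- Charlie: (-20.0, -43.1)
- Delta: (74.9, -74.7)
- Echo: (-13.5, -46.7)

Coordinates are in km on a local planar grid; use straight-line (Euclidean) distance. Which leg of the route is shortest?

Leg distances:
Alpha→Bravo: 52.7 km
Bravo→Charlie: 1.7 km
Charlie→Delta: 100.0 km
Delta→Echo: 92.7 km
The shortest leg is Bravo–Charlie at 1.7 km.

Bravo–Charlie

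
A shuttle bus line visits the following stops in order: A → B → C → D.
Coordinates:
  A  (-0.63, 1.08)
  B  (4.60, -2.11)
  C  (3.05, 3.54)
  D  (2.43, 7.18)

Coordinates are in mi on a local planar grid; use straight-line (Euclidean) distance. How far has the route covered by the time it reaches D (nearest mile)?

Leg distances:
A→B: 6.1 mi  (cumulative 6.1 mi)
B→C: 5.9 mi  (cumulative 12.0 mi)
C→D: 3.7 mi  (cumulative 15.7 mi)
Cumulative distance at D ≈ 16 mi.

16 mi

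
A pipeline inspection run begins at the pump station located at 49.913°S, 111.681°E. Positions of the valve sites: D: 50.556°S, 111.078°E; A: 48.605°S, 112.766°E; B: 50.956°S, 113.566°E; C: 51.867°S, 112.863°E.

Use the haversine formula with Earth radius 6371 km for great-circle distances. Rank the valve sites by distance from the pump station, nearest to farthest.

D, A, B, C

Distance from the pump station at 49.913°S, 111.681°E to each:
D 50.556°S, 111.078°E: 83.4 km
A 48.605°S, 112.766°E: 165.4 km
B 50.956°S, 113.566°E: 176.8 km
C 51.867°S, 112.863°E: 232.5 km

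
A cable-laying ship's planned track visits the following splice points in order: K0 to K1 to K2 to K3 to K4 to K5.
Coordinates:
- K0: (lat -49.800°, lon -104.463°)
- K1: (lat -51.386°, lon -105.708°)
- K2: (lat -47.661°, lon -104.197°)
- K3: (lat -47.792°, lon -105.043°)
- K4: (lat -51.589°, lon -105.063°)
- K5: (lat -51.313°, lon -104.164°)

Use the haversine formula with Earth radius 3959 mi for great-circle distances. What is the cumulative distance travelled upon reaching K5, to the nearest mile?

Leg distances:
K0→K1: 122.4 mi  (cumulative 122.4 mi)
K1→K2: 266.1 mi  (cumulative 388.6 mi)
K2→K3: 40.4 mi  (cumulative 428.9 mi)
K3→K4: 262.4 mi  (cumulative 691.3 mi)
K4→K5: 43.2 mi  (cumulative 734.5 mi)
Cumulative distance at K5 ≈ 734 mi.

734 mi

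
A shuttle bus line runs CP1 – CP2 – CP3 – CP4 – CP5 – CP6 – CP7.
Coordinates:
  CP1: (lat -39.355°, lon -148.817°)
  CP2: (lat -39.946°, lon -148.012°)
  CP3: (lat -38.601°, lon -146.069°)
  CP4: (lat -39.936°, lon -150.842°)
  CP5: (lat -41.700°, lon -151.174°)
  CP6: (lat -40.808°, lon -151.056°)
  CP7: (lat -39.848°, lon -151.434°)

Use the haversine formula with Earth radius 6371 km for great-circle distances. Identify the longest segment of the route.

CP3–CP4

Leg distances:
CP1→CP2: 95.2 km
CP2→CP3: 224.4 km
CP3→CP4: 436.8 km
CP4→CP5: 198.1 km
CP5→CP6: 99.7 km
CP6→CP7: 111.5 km
The longest leg is CP3–CP4 at 436.8 km.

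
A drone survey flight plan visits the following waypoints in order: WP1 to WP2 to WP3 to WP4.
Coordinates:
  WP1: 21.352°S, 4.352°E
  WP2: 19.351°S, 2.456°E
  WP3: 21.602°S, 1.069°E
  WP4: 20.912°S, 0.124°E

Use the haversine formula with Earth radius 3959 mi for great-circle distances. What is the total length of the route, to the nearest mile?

442 mi

Leg distances:
WP1→WP2: 184.9 mi  (cumulative 184.9 mi)
WP2→WP3: 179.6 mi  (cumulative 364.5 mi)
WP3→WP4: 77.3 mi  (cumulative 441.8 mi)
Total route length ≈ 442 mi.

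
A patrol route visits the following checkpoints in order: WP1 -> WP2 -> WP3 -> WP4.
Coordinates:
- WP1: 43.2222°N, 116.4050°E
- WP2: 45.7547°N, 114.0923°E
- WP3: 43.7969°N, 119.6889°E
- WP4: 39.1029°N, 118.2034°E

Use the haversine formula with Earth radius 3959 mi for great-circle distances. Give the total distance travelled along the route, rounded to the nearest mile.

848 mi

Leg distances:
WP1→WP2: 208.8 mi  (cumulative 208.8 mi)
WP2→WP3: 305.9 mi  (cumulative 514.8 mi)
WP3→WP4: 333.3 mi  (cumulative 848.1 mi)
Total route length ≈ 848 mi.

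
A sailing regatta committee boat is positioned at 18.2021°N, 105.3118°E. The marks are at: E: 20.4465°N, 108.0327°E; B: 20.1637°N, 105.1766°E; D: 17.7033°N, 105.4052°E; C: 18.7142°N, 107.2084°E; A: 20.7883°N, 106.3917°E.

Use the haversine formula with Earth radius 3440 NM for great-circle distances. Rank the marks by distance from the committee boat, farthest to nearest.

E, A, B, C, D

Computing each great-circle distance from 18.2021°N, 105.3118°E:
E 20.4465°N, 108.0327°E: 204.7 NM
A 20.7883°N, 106.3917°E: 166.9 NM
B 20.1637°N, 105.1766°E: 118.0 NM
C 18.7142°N, 107.2084°E: 112.3 NM
D 17.7033°N, 105.4052°E: 30.4 NM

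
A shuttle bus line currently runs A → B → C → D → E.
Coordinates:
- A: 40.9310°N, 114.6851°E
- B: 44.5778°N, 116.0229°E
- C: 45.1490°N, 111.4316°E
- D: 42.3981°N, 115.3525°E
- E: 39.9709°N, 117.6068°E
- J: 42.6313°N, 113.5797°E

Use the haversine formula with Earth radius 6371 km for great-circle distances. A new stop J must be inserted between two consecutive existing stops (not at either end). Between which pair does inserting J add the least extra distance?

Added distance for inserting J between each consecutive pair:
A–B: 82.6 km
B–C: 253.7 km
C–D: 37.4 km
D–E: 266.2 km
Smallest added distance is 37.4 km, inserting between C and D.

between C and D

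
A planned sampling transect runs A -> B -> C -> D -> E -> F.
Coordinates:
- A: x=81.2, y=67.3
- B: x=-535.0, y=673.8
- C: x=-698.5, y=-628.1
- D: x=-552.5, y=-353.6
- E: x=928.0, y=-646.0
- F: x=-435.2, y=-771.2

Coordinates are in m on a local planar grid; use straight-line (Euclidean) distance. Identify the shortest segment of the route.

Leg distances:
A→B: 864.6 m
B→C: 1312.1 m
C→D: 310.9 m
D→E: 1509.1 m
E→F: 1368.9 m
The shortest leg is C–D at 310.9 m.

C–D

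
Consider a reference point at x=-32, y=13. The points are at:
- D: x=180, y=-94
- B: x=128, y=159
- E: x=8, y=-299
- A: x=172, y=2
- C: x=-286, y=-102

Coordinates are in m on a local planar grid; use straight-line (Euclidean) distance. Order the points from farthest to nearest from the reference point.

E, C, D, B, A

Computing each straight-line distance from x=-32, y=13:
E x=8, y=-299: 314.6 m
C x=-286, y=-102: 278.8 m
D x=180, y=-94: 237.5 m
B x=128, y=159: 216.6 m
A x=172, y=2: 204.3 m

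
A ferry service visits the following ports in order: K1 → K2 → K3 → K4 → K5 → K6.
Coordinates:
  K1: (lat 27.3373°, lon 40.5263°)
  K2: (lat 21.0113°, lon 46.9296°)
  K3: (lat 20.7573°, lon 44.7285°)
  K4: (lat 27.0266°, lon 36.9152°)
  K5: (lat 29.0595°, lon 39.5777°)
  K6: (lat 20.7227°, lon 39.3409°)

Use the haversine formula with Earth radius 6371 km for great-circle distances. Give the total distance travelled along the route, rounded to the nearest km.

Leg distances:
K1→K2: 957.1 km  (cumulative 957.1 km)
K2→K3: 230.4 km  (cumulative 1187.5 km)
K3→K4: 1056.3 km  (cumulative 2243.8 km)
K4→K5: 345.5 km  (cumulative 2589.3 km)
K5→K6: 927.3 km  (cumulative 3516.6 km)
Total route length ≈ 3517 km.

3517 km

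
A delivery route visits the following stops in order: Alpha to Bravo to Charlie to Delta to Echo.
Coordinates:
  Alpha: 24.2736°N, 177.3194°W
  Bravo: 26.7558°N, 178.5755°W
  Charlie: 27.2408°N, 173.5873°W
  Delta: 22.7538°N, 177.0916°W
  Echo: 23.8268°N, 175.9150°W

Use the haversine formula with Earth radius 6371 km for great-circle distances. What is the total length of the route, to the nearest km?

Leg distances:
Alpha→Bravo: 303.4 km  (cumulative 303.4 km)
Bravo→Charlie: 497.1 km  (cumulative 800.5 km)
Charlie→Delta: 611.2 km  (cumulative 1411.7 km)
Delta→Echo: 169.3 km  (cumulative 1581.1 km)
Total route length ≈ 1581 km.

1581 km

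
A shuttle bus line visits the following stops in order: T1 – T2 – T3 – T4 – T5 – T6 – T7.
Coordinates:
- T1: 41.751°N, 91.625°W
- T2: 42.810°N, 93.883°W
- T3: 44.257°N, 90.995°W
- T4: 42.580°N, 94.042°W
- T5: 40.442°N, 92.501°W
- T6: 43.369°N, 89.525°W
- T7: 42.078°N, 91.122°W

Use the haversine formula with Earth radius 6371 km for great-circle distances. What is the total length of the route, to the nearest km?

Leg distances:
T1→T2: 219.9 km  (cumulative 219.9 km)
T2→T3: 283.0 km  (cumulative 502.9 km)
T3→T4: 308.7 km  (cumulative 811.6 km)
T4→T5: 270.1 km  (cumulative 1081.8 km)
T5→T6: 408.1 km  (cumulative 1489.9 km)
T6→T7: 194.0 km  (cumulative 1683.8 km)
Total route length ≈ 1684 km.

1684 km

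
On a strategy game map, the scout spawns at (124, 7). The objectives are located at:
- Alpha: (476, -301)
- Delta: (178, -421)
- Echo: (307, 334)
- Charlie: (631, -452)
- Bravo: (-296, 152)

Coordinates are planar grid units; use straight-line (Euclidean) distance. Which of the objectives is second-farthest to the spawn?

Alpha

Distances from the spawn ((124, 7)):
Charlie: 683.9
Alpha: 467.7
Bravo: 444.3
Delta: 431.4
Echo: 374.7
The second-farthest is Alpha at 467.7.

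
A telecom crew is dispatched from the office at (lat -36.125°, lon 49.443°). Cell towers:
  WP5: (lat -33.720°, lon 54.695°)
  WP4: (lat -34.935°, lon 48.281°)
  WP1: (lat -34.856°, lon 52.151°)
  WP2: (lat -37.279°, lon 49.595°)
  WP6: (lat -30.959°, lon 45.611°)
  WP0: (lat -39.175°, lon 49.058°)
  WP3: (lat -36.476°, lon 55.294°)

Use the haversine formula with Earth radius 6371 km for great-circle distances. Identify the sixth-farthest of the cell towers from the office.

WP4

Distances from the office ((lat -36.125°, lon 49.443°)):
WP6: 675.2 km
WP5: 548.3 km
WP3: 525.7 km
WP0: 340.8 km
WP1: 282.9 km
WP4: 169.0 km
WP2: 129.0 km
The sixth-farthest is WP4 at 169.0 km.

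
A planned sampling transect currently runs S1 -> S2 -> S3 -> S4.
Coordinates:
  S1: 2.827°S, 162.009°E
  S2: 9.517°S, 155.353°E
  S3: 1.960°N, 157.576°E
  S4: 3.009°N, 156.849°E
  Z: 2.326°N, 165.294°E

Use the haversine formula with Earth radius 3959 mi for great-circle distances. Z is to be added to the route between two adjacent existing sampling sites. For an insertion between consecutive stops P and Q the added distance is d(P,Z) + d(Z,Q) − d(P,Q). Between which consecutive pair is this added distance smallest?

between S2 and S3

Added distance for inserting Z between each consecutive pair:
S1–S2: 838.9 mi
S2–S3: 792.6 mi
S3–S4: 1030.2 mi
Smallest added distance is 792.6 mi, inserting between S2 and S3.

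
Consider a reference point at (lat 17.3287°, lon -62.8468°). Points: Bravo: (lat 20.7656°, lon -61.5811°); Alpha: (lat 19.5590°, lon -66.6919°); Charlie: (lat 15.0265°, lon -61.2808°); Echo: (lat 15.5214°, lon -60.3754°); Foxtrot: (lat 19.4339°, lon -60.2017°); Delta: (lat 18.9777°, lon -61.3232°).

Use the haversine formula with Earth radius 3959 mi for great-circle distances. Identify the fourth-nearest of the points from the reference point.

Foxtrot

Distances from the reference point ((lat 17.3287°, lon -62.8468°)):
Delta: 151.6 mi
Charlie: 190.0 mi
Echo: 206.0 mi
Foxtrot: 226.4 mi
Bravo: 251.5 mi
Alpha: 295.4 mi
The fourth-nearest is Foxtrot at 226.4 mi.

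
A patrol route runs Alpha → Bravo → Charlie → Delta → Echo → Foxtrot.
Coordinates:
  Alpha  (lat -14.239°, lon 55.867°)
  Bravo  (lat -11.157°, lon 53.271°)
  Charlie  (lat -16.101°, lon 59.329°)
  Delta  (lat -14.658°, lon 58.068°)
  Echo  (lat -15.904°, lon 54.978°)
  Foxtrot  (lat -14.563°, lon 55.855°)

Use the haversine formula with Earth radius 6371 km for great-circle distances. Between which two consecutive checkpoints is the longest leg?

Leg distances:
Alpha→Bravo: 443.5 km
Bravo→Charlie: 854.7 km
Charlie→Delta: 209.8 km
Delta→Echo: 359.2 km
Echo→Foxtrot: 176.3 km
The longest leg is Bravo–Charlie at 854.7 km.

Bravo–Charlie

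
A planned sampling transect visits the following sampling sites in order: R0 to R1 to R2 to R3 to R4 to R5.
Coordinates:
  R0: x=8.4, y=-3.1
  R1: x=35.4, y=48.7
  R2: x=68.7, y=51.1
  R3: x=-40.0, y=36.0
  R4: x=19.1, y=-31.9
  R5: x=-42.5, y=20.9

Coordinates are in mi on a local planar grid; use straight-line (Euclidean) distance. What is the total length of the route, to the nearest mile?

373 mi

Leg distances:
R0→R1: 58.4 mi  (cumulative 58.4 mi)
R1→R2: 33.4 mi  (cumulative 91.8 mi)
R2→R3: 109.7 mi  (cumulative 201.5 mi)
R3→R4: 90.0 mi  (cumulative 291.6 mi)
R4→R5: 81.1 mi  (cumulative 372.7 mi)
Total route length ≈ 373 mi.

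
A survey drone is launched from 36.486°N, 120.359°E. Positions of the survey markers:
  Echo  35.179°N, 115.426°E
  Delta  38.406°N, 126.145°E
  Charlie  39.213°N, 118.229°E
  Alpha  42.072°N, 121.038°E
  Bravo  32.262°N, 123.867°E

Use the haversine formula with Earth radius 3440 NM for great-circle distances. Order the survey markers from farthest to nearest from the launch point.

Computing each great-circle distance from 36.486°N, 120.359°E:
Alpha 42.072°N, 121.038°E: 336.9 NM
Bravo 32.262°N, 123.867°E: 307.4 NM
Delta 38.406°N, 126.145°E: 298.8 NM
Echo 35.179°N, 115.426°E: 252.6 NM
Charlie 39.213°N, 118.229°E: 192.3 NM

Alpha, Bravo, Delta, Echo, Charlie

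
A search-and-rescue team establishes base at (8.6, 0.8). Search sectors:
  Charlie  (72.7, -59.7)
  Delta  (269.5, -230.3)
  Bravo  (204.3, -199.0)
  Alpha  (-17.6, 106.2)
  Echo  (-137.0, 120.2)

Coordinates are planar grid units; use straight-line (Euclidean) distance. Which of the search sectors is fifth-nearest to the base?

Delta

Distances from the base ((8.6, 0.8)):
Charlie: 88.1
Alpha: 108.6
Echo: 188.3
Bravo: 279.7
Delta: 348.5
The fifth-nearest is Delta at 348.5.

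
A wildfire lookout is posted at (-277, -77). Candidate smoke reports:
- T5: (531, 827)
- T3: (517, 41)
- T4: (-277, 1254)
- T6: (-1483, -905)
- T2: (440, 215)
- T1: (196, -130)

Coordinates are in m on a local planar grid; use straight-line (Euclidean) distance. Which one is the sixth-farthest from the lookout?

Distances from the lookout ((-277, -77)):
T6: 1462.9 m
T4: 1331.0 m
T5: 1212.5 m
T3: 802.7 m
T2: 774.2 m
T1: 476.0 m
The sixth-farthest is T1 at 476.0 m.

T1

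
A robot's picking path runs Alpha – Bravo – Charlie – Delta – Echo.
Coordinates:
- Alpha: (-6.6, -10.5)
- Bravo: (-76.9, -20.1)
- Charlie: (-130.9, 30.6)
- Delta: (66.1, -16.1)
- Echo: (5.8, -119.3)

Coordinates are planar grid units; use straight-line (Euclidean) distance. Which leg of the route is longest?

Charlie–Delta

Leg distances:
Alpha→Bravo: 71.0
Bravo→Charlie: 74.1
Charlie→Delta: 202.5
Delta→Echo: 119.5
The longest leg is Charlie–Delta at 202.5.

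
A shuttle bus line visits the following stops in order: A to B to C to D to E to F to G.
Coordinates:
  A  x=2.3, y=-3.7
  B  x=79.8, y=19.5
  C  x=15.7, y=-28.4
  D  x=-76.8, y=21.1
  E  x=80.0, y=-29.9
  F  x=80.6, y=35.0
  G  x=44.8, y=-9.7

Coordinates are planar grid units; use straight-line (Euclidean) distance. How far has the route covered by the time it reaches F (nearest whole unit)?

496

Leg distances:
A→B: 80.9  (cumulative 80.9)
B→C: 80.0  (cumulative 160.9)
C→D: 104.9  (cumulative 265.8)
D→E: 164.9  (cumulative 430.7)
E→F: 64.9  (cumulative 495.6)
Cumulative distance at F ≈ 496.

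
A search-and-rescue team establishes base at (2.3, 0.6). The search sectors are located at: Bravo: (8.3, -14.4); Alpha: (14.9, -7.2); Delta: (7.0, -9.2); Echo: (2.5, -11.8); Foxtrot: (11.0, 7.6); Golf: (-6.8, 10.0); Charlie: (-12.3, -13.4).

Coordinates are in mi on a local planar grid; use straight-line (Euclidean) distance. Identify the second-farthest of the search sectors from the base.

Bravo

Distance to each, sorted:
Charlie: 20.2 mi
Bravo: 16.2 mi
Alpha: 14.8 mi
Golf: 13.1 mi
Echo: 12.4 mi
Foxtrot: 11.2 mi
Delta: 10.9 mi
The second-farthest is Bravo at 16.2 mi.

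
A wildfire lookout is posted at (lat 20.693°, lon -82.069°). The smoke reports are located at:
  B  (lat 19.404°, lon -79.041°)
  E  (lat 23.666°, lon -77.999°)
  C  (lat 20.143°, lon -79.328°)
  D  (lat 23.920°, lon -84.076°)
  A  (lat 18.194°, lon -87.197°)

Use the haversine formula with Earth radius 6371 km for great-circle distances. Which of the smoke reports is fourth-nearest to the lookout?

Distance to each, sorted:
C: 292.1 km
B: 347.2 km
D: 414.0 km
E: 533.7 km
A: 605.2 km
The fourth-nearest is E at 533.7 km.

E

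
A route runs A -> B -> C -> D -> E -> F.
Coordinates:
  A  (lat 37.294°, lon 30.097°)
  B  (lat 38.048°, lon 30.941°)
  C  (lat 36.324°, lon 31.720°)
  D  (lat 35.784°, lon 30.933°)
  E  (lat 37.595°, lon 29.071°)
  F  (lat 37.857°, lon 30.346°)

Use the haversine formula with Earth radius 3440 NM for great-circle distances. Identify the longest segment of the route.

Leg distances:
A→B: 60.5 NM
B→C: 110.0 NM
C→D: 50.1 NM
D→E: 140.9 NM
E→F: 62.6 NM
The longest leg is D–E at 140.9 NM.

D–E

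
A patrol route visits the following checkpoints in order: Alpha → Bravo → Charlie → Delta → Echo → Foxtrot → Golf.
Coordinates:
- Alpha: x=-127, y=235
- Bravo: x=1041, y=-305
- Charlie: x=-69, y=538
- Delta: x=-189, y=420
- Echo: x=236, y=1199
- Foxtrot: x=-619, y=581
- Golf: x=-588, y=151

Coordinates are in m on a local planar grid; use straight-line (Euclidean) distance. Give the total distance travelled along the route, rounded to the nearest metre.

Leg distances:
Alpha→Bravo: 1286.8 m  (cumulative 1286.8 m)
Bravo→Charlie: 1393.8 m  (cumulative 2680.6 m)
Charlie→Delta: 168.3 m  (cumulative 2848.9 m)
Delta→Echo: 887.4 m  (cumulative 3736.3 m)
Echo→Foxtrot: 1055.0 m  (cumulative 4791.3 m)
Foxtrot→Golf: 431.1 m  (cumulative 5222.4 m)
Total route length ≈ 5222 m.

5222 m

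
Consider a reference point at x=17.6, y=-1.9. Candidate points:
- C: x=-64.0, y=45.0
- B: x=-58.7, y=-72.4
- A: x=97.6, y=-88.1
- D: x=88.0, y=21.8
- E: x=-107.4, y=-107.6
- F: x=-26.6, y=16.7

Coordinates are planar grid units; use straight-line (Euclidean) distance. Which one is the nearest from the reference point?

F

Distances from the reference point (x=17.6, y=-1.9):
F: 48.0
D: 74.3
C: 94.1
B: 103.9
A: 117.6
E: 163.7
The nearest is F at 48.0.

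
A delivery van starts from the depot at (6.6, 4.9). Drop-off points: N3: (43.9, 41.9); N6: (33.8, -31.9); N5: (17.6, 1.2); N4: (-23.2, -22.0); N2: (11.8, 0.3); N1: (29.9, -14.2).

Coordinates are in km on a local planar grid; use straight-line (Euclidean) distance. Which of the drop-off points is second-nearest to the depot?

N5

Distances from the depot ((6.6, 4.9)):
N2: 6.9 km
N5: 11.6 km
N1: 30.1 km
N4: 40.1 km
N6: 45.8 km
N3: 52.5 km
The second-nearest is N5 at 11.6 km.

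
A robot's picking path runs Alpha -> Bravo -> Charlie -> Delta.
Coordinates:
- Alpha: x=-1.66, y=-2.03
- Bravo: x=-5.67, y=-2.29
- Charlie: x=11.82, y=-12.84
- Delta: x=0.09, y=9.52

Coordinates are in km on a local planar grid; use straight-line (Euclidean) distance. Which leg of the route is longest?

Leg distances:
Alpha→Bravo: 4.0 km
Bravo→Charlie: 20.4 km
Charlie→Delta: 25.2 km
The longest leg is Charlie–Delta at 25.2 km.

Charlie–Delta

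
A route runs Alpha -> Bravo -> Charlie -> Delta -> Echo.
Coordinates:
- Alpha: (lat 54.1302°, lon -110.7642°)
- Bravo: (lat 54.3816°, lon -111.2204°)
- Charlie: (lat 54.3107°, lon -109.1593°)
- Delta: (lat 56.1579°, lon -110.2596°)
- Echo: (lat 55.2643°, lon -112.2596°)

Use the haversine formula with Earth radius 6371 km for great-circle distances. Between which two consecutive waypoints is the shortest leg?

Leg distances:
Alpha→Bravo: 40.7 km
Bravo→Charlie: 133.8 km
Charlie→Delta: 216.9 km
Delta→Echo: 159.9 km
The shortest leg is Alpha–Bravo at 40.7 km.

Alpha–Bravo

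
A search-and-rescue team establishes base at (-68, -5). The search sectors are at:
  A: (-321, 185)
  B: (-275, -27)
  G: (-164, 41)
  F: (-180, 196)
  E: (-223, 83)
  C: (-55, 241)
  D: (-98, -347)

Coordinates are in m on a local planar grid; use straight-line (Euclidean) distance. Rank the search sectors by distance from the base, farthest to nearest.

D, A, C, F, B, E, G

Computing each straight-line distance from (-68, -5):
D (-98, -347): 343.3 m
A (-321, 185): 316.4 m
C (-55, 241): 246.3 m
F (-180, 196): 230.1 m
B (-275, -27): 208.2 m
E (-223, 83): 178.2 m
G (-164, 41): 106.5 m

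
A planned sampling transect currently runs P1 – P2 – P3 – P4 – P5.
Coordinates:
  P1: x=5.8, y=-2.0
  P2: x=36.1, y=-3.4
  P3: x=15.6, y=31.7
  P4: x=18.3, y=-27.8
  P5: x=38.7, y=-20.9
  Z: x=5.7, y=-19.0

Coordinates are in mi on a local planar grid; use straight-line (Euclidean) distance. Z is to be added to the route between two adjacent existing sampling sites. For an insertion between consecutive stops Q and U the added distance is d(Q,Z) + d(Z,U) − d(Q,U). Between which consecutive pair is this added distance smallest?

Added distance for inserting Z between each consecutive pair:
P1–P2: 20.8 mi
P2–P3: 45.2 mi
P3–P4: 7.5 mi
P4–P5: 26.9 mi
Smallest added distance is 7.5 mi, inserting between P3 and P4.

between P3 and P4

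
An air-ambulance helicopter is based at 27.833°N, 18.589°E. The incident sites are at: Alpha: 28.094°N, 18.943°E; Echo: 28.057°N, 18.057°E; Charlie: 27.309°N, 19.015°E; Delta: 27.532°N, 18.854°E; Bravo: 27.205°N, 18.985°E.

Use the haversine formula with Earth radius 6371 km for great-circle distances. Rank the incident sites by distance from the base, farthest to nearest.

Computing each great-circle distance from 27.833°N, 18.589°E:
Bravo 27.205°N, 18.985°E: 80.0 km
Charlie 27.309°N, 19.015°E: 71.8 km
Echo 28.057°N, 18.057°E: 57.9 km
Alpha 28.094°N, 18.943°E: 45.3 km
Delta 27.532°N, 18.854°E: 42.4 km

Bravo, Charlie, Echo, Alpha, Delta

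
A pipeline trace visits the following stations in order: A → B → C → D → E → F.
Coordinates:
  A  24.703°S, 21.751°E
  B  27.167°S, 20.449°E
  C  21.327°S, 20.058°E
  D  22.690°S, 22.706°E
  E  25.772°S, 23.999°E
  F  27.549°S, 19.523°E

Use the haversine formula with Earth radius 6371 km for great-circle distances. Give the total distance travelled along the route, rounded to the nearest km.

Leg distances:
A→B: 303.3 km  (cumulative 303.3 km)
B→C: 650.6 km  (cumulative 953.9 km)
C→D: 312.2 km  (cumulative 1266.1 km)
D→E: 366.9 km  (cumulative 1633.1 km)
E→F: 486.7 km  (cumulative 2119.7 km)
Total route length ≈ 2120 km.

2120 km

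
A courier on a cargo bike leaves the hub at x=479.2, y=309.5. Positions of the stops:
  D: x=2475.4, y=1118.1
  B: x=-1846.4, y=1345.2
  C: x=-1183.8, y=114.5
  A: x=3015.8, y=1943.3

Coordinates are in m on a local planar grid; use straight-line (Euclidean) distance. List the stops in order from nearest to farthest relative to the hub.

C, D, B, A

Distance from the hub at x=479.2, y=309.5 to each:
C x=-1183.8, y=114.5: 1674.4 m
D x=2475.4, y=1118.1: 2153.8 m
B x=-1846.4, y=1345.2: 2545.8 m
A x=3015.8, y=1943.3: 3017.2 m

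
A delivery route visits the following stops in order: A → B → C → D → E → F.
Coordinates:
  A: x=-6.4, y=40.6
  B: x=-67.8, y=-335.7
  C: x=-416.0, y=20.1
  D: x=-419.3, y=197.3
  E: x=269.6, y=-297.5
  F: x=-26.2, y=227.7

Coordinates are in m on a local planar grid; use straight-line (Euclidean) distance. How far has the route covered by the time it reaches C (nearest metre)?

Leg distances:
A→B: 381.3 m  (cumulative 381.3 m)
B→C: 497.8 m  (cumulative 879.1 m)
Cumulative distance at C ≈ 879 m.

879 m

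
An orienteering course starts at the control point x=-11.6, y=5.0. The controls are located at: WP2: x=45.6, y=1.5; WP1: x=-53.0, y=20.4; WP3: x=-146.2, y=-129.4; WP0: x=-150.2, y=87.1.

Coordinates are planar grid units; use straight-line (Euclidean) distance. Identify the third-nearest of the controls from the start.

Distance to each, sorted:
WP1: 44.2
WP2: 57.3
WP0: 161.1
WP3: 190.2
The third-nearest is WP0 at 161.1.

WP0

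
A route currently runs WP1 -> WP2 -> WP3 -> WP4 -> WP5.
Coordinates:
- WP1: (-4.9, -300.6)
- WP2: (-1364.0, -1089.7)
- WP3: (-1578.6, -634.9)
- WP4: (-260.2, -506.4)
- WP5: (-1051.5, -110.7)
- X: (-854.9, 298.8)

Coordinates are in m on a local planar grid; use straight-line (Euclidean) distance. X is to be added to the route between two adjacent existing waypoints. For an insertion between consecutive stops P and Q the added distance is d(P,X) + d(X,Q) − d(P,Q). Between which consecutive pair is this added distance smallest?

Added distance for inserting X between each consecutive pair:
WP1–WP2: 947.4 m
WP2–WP3: 2157.3 m
WP3–WP4: 857.7 m
WP4–WP5: 570.5 m
Smallest added distance is 570.5 m, inserting between WP4 and WP5.

between WP4 and WP5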